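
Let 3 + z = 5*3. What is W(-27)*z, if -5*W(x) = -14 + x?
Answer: 492/5 ≈ 98.400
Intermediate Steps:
z = 12 (z = -3 + 5*3 = -3 + 15 = 12)
W(x) = 14/5 - x/5 (W(x) = -(-14 + x)/5 = 14/5 - x/5)
W(-27)*z = (14/5 - ⅕*(-27))*12 = (14/5 + 27/5)*12 = (41/5)*12 = 492/5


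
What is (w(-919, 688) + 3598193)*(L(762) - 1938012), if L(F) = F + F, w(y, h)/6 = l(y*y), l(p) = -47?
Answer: -6967311476568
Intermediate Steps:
w(y, h) = -282 (w(y, h) = 6*(-47) = -282)
L(F) = 2*F
(w(-919, 688) + 3598193)*(L(762) - 1938012) = (-282 + 3598193)*(2*762 - 1938012) = 3597911*(1524 - 1938012) = 3597911*(-1936488) = -6967311476568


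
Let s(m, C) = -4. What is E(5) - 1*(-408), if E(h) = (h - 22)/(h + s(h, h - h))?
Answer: 391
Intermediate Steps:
E(h) = (-22 + h)/(-4 + h) (E(h) = (h - 22)/(h - 4) = (-22 + h)/(-4 + h))
E(5) - 1*(-408) = (-22 + 5)/(-4 + 5) - 1*(-408) = -17/1 + 408 = 1*(-17) + 408 = -17 + 408 = 391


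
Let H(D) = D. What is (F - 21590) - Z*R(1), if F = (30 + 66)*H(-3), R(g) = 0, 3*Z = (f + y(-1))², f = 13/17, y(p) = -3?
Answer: -21878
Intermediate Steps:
f = 13/17 (f = 13*(1/17) = 13/17 ≈ 0.76471)
Z = 1444/867 (Z = (13/17 - 3)²/3 = (-38/17)²/3 = (⅓)*(1444/289) = 1444/867 ≈ 1.6655)
F = -288 (F = (30 + 66)*(-3) = 96*(-3) = -288)
(F - 21590) - Z*R(1) = (-288 - 21590) - 1444*0/867 = -21878 - 1*0 = -21878 + 0 = -21878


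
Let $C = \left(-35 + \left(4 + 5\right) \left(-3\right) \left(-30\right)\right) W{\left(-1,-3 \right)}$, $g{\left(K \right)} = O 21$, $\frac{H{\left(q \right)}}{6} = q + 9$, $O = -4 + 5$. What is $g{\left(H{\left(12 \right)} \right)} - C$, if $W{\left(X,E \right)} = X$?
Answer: $796$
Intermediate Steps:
$O = 1$
$H{\left(q \right)} = 54 + 6 q$ ($H{\left(q \right)} = 6 \left(q + 9\right) = 6 \left(9 + q\right) = 54 + 6 q$)
$g{\left(K \right)} = 21$ ($g{\left(K \right)} = 1 \cdot 21 = 21$)
$C = -775$ ($C = \left(-35 + \left(4 + 5\right) \left(-3\right) \left(-30\right)\right) \left(-1\right) = \left(-35 + 9 \left(-3\right) \left(-30\right)\right) \left(-1\right) = \left(-35 - -810\right) \left(-1\right) = \left(-35 + 810\right) \left(-1\right) = 775 \left(-1\right) = -775$)
$g{\left(H{\left(12 \right)} \right)} - C = 21 - -775 = 21 + 775 = 796$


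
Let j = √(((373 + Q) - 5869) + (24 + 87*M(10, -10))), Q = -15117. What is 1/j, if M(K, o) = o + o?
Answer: -I*√2481/7443 ≈ -0.0066921*I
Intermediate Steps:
M(K, o) = 2*o
j = 3*I*√2481 (j = √(((373 - 15117) - 5869) + (24 + 87*(2*(-10)))) = √((-14744 - 5869) + (24 + 87*(-20))) = √(-20613 + (24 - 1740)) = √(-20613 - 1716) = √(-22329) = 3*I*√2481 ≈ 149.43*I)
1/j = 1/(3*I*√2481) = -I*√2481/7443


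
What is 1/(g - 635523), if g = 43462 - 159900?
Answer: -1/751961 ≈ -1.3299e-6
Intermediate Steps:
g = -116438
1/(g - 635523) = 1/(-116438 - 635523) = 1/(-751961) = -1/751961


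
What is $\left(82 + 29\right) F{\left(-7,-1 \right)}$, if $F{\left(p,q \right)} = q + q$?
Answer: $-222$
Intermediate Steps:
$F{\left(p,q \right)} = 2 q$
$\left(82 + 29\right) F{\left(-7,-1 \right)} = \left(82 + 29\right) 2 \left(-1\right) = 111 \left(-2\right) = -222$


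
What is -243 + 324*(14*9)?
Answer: 40581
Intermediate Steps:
-243 + 324*(14*9) = -243 + 324*126 = -243 + 40824 = 40581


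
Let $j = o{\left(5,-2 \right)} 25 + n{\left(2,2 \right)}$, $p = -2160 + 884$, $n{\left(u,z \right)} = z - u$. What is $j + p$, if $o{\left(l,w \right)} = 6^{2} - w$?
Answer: $-326$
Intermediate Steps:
$p = -1276$
$o{\left(l,w \right)} = 36 - w$
$j = 950$ ($j = \left(36 - -2\right) 25 + \left(2 - 2\right) = \left(36 + 2\right) 25 + \left(2 - 2\right) = 38 \cdot 25 + 0 = 950 + 0 = 950$)
$j + p = 950 - 1276 = -326$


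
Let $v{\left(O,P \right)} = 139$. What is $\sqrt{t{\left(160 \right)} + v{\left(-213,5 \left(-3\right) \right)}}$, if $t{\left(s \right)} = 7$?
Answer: $\sqrt{146} \approx 12.083$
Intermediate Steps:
$\sqrt{t{\left(160 \right)} + v{\left(-213,5 \left(-3\right) \right)}} = \sqrt{7 + 139} = \sqrt{146}$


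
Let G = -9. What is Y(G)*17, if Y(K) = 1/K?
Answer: -17/9 ≈ -1.8889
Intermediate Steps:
Y(G)*17 = 17/(-9) = -⅑*17 = -17/9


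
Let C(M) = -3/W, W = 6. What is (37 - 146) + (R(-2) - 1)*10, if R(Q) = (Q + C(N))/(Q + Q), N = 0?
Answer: -451/4 ≈ -112.75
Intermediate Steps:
C(M) = -½ (C(M) = -3/6 = -3*⅙ = -½)
R(Q) = (-½ + Q)/(2*Q) (R(Q) = (Q - ½)/(Q + Q) = (-½ + Q)/((2*Q)) = (-½ + Q)*(1/(2*Q)) = (-½ + Q)/(2*Q))
(37 - 146) + (R(-2) - 1)*10 = (37 - 146) + ((¼)*(-1 + 2*(-2))/(-2) - 1)*10 = -109 + ((¼)*(-½)*(-1 - 4) - 1)*10 = -109 + ((¼)*(-½)*(-5) - 1)*10 = -109 + (5/8 - 1)*10 = -109 - 3/8*10 = -109 - 15/4 = -451/4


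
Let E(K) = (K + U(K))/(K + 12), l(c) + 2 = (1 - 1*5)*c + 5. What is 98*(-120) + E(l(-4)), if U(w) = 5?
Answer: -364536/31 ≈ -11759.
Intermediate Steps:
l(c) = 3 - 4*c (l(c) = -2 + ((1 - 1*5)*c + 5) = -2 + ((1 - 5)*c + 5) = -2 + (-4*c + 5) = -2 + (5 - 4*c) = 3 - 4*c)
E(K) = (5 + K)/(12 + K) (E(K) = (K + 5)/(K + 12) = (5 + K)/(12 + K))
98*(-120) + E(l(-4)) = 98*(-120) + (5 + (3 - 4*(-4)))/(12 + (3 - 4*(-4))) = -11760 + (5 + (3 + 16))/(12 + (3 + 16)) = -11760 + (5 + 19)/(12 + 19) = -11760 + 24/31 = -364536/31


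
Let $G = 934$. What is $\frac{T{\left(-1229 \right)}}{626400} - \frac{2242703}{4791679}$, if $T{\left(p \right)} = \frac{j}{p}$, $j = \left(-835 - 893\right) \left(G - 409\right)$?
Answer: $- \frac{79730927105}{170780231239} \approx -0.46686$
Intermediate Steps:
$j = -907200$ ($j = \left(-835 - 893\right) \left(934 - 409\right) = \left(-1728\right) 525 = -907200$)
$T{\left(p \right)} = - \frac{907200}{p}$
$\frac{T{\left(-1229 \right)}}{626400} - \frac{2242703}{4791679} = \frac{\left(-907200\right) \frac{1}{-1229}}{626400} - \frac{2242703}{4791679} = \left(-907200\right) \left(- \frac{1}{1229}\right) \frac{1}{626400} - \frac{2242703}{4791679} = \frac{907200}{1229} \cdot \frac{1}{626400} - \frac{2242703}{4791679} = \frac{42}{35641} - \frac{2242703}{4791679} = - \frac{79730927105}{170780231239}$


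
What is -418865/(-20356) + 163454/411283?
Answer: 175599323419/8372076748 ≈ 20.974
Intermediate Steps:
-418865/(-20356) + 163454/411283 = -418865*(-1/20356) + 163454*(1/411283) = 418865/20356 + 163454/411283 = 175599323419/8372076748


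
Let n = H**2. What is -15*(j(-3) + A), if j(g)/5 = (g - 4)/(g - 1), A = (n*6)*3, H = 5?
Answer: -27525/4 ≈ -6881.3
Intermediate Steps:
n = 25 (n = 5**2 = 25)
A = 450 (A = (25*6)*3 = 150*3 = 450)
j(g) = 5*(-4 + g)/(-1 + g) (j(g) = 5*((g - 4)/(g - 1)) = 5*((-4 + g)/(-1 + g)) = 5*(-4 + g)/(-1 + g))
-15*(j(-3) + A) = -15*(5*(-4 - 3)/(-1 - 3) + 450) = -15*(5*(-7)/(-4) + 450) = -15*(5*(-1/4)*(-7) + 450) = -15*(35/4 + 450) = -15*1835/4 = -27525/4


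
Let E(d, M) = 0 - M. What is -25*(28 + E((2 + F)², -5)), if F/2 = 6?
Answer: -825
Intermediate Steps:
F = 12 (F = 2*6 = 12)
E(d, M) = -M
-25*(28 + E((2 + F)², -5)) = -25*(28 - 1*(-5)) = -25*(28 + 5) = -25*33 = -825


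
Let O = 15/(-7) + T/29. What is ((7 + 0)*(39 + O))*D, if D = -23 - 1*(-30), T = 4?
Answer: 52570/29 ≈ 1812.8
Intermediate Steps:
O = -407/203 (O = 15/(-7) + 4/29 = 15*(-⅐) + 4*(1/29) = -15/7 + 4/29 = -407/203 ≈ -2.0049)
D = 7 (D = -23 + 30 = 7)
((7 + 0)*(39 + O))*D = ((7 + 0)*(39 - 407/203))*7 = (7*(7510/203))*7 = (7510/29)*7 = 52570/29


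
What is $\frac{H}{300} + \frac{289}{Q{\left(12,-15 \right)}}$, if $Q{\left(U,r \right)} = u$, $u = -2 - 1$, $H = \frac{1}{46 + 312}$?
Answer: $- \frac{3448733}{35800} \approx -96.333$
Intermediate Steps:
$H = \frac{1}{358} \approx 0.0027933$
$u = -3$
$Q{\left(U,r \right)} = -3$
$\frac{H}{300} + \frac{289}{Q{\left(12,-15 \right)}} = \frac{1}{358 \cdot 300} + \frac{289}{-3} = \frac{1}{358} \cdot \frac{1}{300} + 289 \left(- \frac{1}{3}\right) = \frac{1}{107400} - \frac{289}{3} = - \frac{3448733}{35800}$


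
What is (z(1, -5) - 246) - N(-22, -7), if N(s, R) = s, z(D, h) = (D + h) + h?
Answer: -233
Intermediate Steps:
z(D, h) = D + 2*h
(z(1, -5) - 246) - N(-22, -7) = ((1 + 2*(-5)) - 246) - 1*(-22) = ((1 - 10) - 246) + 22 = (-9 - 246) + 22 = -255 + 22 = -233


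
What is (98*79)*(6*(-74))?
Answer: -3437448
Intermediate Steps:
(98*79)*(6*(-74)) = 7742*(-444) = -3437448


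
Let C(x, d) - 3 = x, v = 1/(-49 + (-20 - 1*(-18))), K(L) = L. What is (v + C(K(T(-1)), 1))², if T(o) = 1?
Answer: 41209/2601 ≈ 15.844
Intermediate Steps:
v = -1/51 (v = 1/(-49 + (-20 + 18)) = 1/(-49 - 2) = 1/(-51) = -1/51 ≈ -0.019608)
C(x, d) = 3 + x
(v + C(K(T(-1)), 1))² = (-1/51 + (3 + 1))² = (-1/51 + 4)² = (203/51)² = 41209/2601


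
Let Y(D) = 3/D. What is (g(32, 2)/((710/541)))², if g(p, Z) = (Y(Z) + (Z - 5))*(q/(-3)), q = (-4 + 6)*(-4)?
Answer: 1170724/126025 ≈ 9.2896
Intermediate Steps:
q = -8 (q = 2*(-4) = -8)
g(p, Z) = -40/3 + 8/Z + 8*Z/3 (g(p, Z) = (3/Z + (Z - 5))*(-8/(-3)) = (3/Z + (-5 + Z))*(-8*(-⅓)) = (-5 + Z + 3/Z)*(8/3) = -40/3 + 8/Z + 8*Z/3)
(g(32, 2)/((710/541)))² = (((8/3)*(3 + 2*(-5 + 2))/2)/((710/541)))² = (((8/3)*(½)*(3 + 2*(-3)))/((710*(1/541))))² = (((8/3)*(½)*(3 - 6))/(710/541))² = (((8/3)*(½)*(-3))*(541/710))² = (-4*541/710)² = (-1082/355)² = 1170724/126025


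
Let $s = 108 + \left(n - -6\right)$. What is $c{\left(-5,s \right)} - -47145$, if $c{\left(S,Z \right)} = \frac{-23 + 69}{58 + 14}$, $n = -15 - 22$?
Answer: $\frac{1697243}{36} \approx 47146.0$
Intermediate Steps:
$n = -37$ ($n = -15 - 22 = -37$)
$s = 77$ ($s = 108 - 31 = 77$)
$c{\left(S,Z \right)} = \frac{23}{36}$ ($c{\left(S,Z \right)} = \frac{46}{72} = 46 \cdot \frac{1}{72} = \frac{23}{36}$)
$c{\left(-5,s \right)} - -47145 = \frac{23}{36} - -47145 = \frac{23}{36} + 47145 = \frac{1697243}{36}$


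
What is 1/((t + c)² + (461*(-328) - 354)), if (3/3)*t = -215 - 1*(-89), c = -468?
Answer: 1/201274 ≈ 4.9684e-6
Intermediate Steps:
t = -126 (t = -215 - 1*(-89) = -215 + 89 = -126)
1/((t + c)² + (461*(-328) - 354)) = 1/((-126 - 468)² + (461*(-328) - 354)) = 1/((-594)² + (-151208 - 354)) = 1/(352836 - 151562) = 1/201274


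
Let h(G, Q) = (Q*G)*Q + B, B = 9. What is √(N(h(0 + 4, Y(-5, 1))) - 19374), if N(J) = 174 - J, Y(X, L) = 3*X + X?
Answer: I*√20809 ≈ 144.25*I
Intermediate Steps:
Y(X, L) = 4*X
h(G, Q) = 9 + G*Q² (h(G, Q) = (Q*G)*Q + 9 = (G*Q)*Q + 9 = G*Q² + 9 = 9 + G*Q²)
√(N(h(0 + 4, Y(-5, 1))) - 19374) = √((174 - (9 + (0 + 4)*(4*(-5))²)) - 19374) = √((174 - (9 + 4*(-20)²)) - 19374) = √((174 - (9 + 4*400)) - 19374) = √((174 - (9 + 1600)) - 19374) = √((174 - 1*1609) - 19374) = √((174 - 1609) - 19374) = √(-1435 - 19374) = √(-20809) = I*√20809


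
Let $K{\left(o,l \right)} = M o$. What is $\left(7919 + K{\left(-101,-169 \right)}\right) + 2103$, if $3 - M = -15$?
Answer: $8204$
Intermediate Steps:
$M = 18$ ($M = 3 - -15 = 3 + 15 = 18$)
$K{\left(o,l \right)} = 18 o$
$\left(7919 + K{\left(-101,-169 \right)}\right) + 2103 = \left(7919 + 18 \left(-101\right)\right) + 2103 = \left(7919 - 1818\right) + 2103 = 6101 + 2103 = 8204$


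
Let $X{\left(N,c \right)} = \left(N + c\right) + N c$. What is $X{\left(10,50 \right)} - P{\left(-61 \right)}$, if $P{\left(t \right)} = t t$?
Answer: $-3161$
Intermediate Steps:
$X{\left(N,c \right)} = N + c + N c$
$P{\left(t \right)} = t^{2}$
$X{\left(10,50 \right)} - P{\left(-61 \right)} = \left(10 + 50 + 10 \cdot 50\right) - \left(-61\right)^{2} = \left(10 + 50 + 500\right) - 3721 = 560 - 3721 = -3161$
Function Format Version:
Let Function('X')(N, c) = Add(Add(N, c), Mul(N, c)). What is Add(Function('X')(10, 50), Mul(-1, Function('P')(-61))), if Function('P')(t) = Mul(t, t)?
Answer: -3161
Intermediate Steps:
Function('X')(N, c) = Add(N, c, Mul(N, c))
Function('P')(t) = Pow(t, 2)
Add(Function('X')(10, 50), Mul(-1, Function('P')(-61))) = Add(Add(10, 50, Mul(10, 50)), Mul(-1, Pow(-61, 2))) = Add(Add(10, 50, 500), Mul(-1, 3721)) = Add(560, -3721) = -3161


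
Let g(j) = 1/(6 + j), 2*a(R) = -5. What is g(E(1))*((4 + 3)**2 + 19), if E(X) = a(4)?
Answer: 136/7 ≈ 19.429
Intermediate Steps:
a(R) = -5/2 (a(R) = (1/2)*(-5) = -5/2)
E(X) = -5/2
g(E(1))*((4 + 3)**2 + 19) = ((4 + 3)**2 + 19)/(6 - 5/2) = (7**2 + 19)/(7/2) = 2*(49 + 19)/7 = (2/7)*68 = 136/7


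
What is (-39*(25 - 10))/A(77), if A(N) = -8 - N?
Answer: 117/17 ≈ 6.8824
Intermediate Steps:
(-39*(25 - 10))/A(77) = (-39*(25 - 10))/(-8 - 1*77) = (-39*15)/(-8 - 77) = -585/(-85) = -585*(-1/85) = 117/17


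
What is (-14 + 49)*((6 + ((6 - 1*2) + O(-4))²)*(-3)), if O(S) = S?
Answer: -630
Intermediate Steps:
(-14 + 49)*((6 + ((6 - 1*2) + O(-4))²)*(-3)) = (-14 + 49)*((6 + ((6 - 1*2) - 4)²)*(-3)) = 35*((6 + ((6 - 2) - 4)²)*(-3)) = 35*((6 + (4 - 4)²)*(-3)) = 35*((6 + 0²)*(-3)) = 35*((6 + 0)*(-3)) = 35*(6*(-3)) = 35*(-18) = -630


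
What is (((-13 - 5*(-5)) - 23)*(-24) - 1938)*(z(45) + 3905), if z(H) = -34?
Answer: -6480054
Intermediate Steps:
(((-13 - 5*(-5)) - 23)*(-24) - 1938)*(z(45) + 3905) = (((-13 - 5*(-5)) - 23)*(-24) - 1938)*(-34 + 3905) = (((-13 + 25) - 23)*(-24) - 1938)*3871 = ((12 - 23)*(-24) - 1938)*3871 = (-11*(-24) - 1938)*3871 = (264 - 1938)*3871 = -1674*3871 = -6480054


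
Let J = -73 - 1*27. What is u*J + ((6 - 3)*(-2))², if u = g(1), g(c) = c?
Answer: -64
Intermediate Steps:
J = -100 (J = -73 - 27 = -100)
u = 1
u*J + ((6 - 3)*(-2))² = 1*(-100) + ((6 - 3)*(-2))² = -100 + (3*(-2))² = -100 + (-6)² = -100 + 36 = -64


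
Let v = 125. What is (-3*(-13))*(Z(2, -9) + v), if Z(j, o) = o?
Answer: 4524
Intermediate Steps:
(-3*(-13))*(Z(2, -9) + v) = (-3*(-13))*(-9 + 125) = 39*116 = 4524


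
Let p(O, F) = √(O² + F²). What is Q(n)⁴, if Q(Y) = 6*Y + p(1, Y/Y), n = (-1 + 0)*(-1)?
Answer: (6 + √2)⁴ ≈ 3021.8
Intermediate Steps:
n = 1 (n = -1*(-1) = 1)
p(O, F) = √(F² + O²)
Q(Y) = √2 + 6*Y (Q(Y) = 6*Y + √((Y/Y)² + 1²) = 6*Y + √(1² + 1) = 6*Y + √(1 + 1) = 6*Y + √2 = √2 + 6*Y)
Q(n)⁴ = (√2 + 6*1)⁴ = (√2 + 6)⁴ = (6 + √2)⁴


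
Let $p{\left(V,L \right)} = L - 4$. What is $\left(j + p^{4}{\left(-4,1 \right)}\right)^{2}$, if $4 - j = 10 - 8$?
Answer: $6889$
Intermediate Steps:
$p{\left(V,L \right)} = -4 + L$
$j = 2$ ($j = 4 - \left(10 - 8\right) = 4 - 2 = 2$)
$\left(j + p^{4}{\left(-4,1 \right)}\right)^{2} = \left(2 + \left(-4 + 1\right)^{4}\right)^{2} = \left(2 + \left(-3\right)^{4}\right)^{2} = \left(2 + 81\right)^{2} = 83^{2} = 6889$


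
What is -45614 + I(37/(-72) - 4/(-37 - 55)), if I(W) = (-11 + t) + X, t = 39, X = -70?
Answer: -45656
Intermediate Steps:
I(W) = -42 (I(W) = (-11 + 39) - 70 = 28 - 70 = -42)
-45614 + I(37/(-72) - 4/(-37 - 55)) = -45614 - 42 = -45656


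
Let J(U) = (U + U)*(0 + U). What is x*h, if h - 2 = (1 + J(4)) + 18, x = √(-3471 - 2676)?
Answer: 159*I*√683 ≈ 4155.4*I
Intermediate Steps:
J(U) = 2*U² (J(U) = (2*U)*U = 2*U²)
x = 3*I*√683 (x = √(-6147) = 3*I*√683 ≈ 78.403*I)
h = 53 (h = 2 + ((1 + 2*4²) + 18) = 2 + ((1 + 2*16) + 18) = 2 + ((1 + 32) + 18) = 2 + (33 + 18) = 2 + 51 = 53)
x*h = (3*I*√683)*53 = 159*I*√683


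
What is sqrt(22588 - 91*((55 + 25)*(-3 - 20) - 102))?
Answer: sqrt(199310) ≈ 446.44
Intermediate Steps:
sqrt(22588 - 91*((55 + 25)*(-3 - 20) - 102)) = sqrt(22588 - 91*(80*(-23) - 102)) = sqrt(22588 - 91*(-1840 - 102)) = sqrt(22588 - 91*(-1942)) = sqrt(22588 + 176722) = sqrt(199310)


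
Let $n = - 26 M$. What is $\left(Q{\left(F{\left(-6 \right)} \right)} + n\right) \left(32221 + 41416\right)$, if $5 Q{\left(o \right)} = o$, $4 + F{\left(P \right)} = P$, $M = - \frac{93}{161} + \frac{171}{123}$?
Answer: $- \frac{11241866242}{6601} \approx -1.7031 \cdot 10^{6}$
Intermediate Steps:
$M = \frac{5364}{6601}$ ($M = \left(-93\right) \frac{1}{161} + 171 \cdot \frac{1}{123} = - \frac{93}{161} + \frac{57}{41} = \frac{5364}{6601} \approx 0.8126$)
$n = - \frac{139464}{6601}$ ($n = \left(-26\right) \frac{5364}{6601} = - \frac{139464}{6601} \approx -21.128$)
$F{\left(P \right)} = -4 + P$
$Q{\left(o \right)} = \frac{o}{5}$
$\left(Q{\left(F{\left(-6 \right)} \right)} + n\right) \left(32221 + 41416\right) = \left(\frac{-4 - 6}{5} - \frac{139464}{6601}\right) \left(32221 + 41416\right) = \left(\frac{1}{5} \left(-10\right) - \frac{139464}{6601}\right) 73637 = \left(-2 - \frac{139464}{6601}\right) 73637 = \left(- \frac{152666}{6601}\right) 73637 = - \frac{11241866242}{6601}$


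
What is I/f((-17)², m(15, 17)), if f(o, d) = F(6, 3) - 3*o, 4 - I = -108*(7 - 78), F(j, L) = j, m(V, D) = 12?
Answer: 7664/861 ≈ 8.9013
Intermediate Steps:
I = -7664 (I = 4 - (-108)*(7 - 78) = 4 - (-108)*(-71) = 4 - 1*7668 = 4 - 7668 = -7664)
f(o, d) = 6 - 3*o
I/f((-17)², m(15, 17)) = -7664/(6 - 3*(-17)²) = -7664/(6 - 3*289) = -7664/(6 - 867) = -7664/(-861) = -7664*(-1/861) = 7664/861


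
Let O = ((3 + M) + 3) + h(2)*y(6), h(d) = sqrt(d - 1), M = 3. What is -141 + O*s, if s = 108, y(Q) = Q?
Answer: 1479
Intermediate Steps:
h(d) = sqrt(-1 + d)
O = 15 (O = ((3 + 3) + 3) + sqrt(-1 + 2)*6 = (6 + 3) + sqrt(1)*6 = 9 + 1*6 = 9 + 6 = 15)
-141 + O*s = -141 + 15*108 = -141 + 1620 = 1479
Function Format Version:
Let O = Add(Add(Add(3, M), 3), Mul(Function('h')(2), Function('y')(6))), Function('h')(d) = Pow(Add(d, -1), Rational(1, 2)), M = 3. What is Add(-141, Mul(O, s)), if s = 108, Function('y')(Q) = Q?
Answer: 1479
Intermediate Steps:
Function('h')(d) = Pow(Add(-1, d), Rational(1, 2))
O = 15 (O = Add(Add(Add(3, 3), 3), Mul(Pow(Add(-1, 2), Rational(1, 2)), 6)) = Add(Add(6, 3), Mul(Pow(1, Rational(1, 2)), 6)) = Add(9, Mul(1, 6)) = Add(9, 6) = 15)
Add(-141, Mul(O, s)) = Add(-141, Mul(15, 108)) = Add(-141, 1620) = 1479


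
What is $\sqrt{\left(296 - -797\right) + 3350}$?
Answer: $\sqrt{4443} \approx 66.656$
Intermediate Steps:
$\sqrt{\left(296 - -797\right) + 3350} = \sqrt{\left(296 + 797\right) + 3350} = \sqrt{1093 + 3350} = \sqrt{4443}$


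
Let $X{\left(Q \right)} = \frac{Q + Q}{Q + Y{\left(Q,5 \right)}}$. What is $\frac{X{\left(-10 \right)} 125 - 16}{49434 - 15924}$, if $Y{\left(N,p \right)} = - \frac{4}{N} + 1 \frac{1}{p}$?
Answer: $\frac{1958}{262495} \approx 0.0074592$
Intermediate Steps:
$Y{\left(N,p \right)} = \frac{1}{p} - \frac{4}{N}$ ($Y{\left(N,p \right)} = - \frac{4}{N} + \frac{1}{p} = \frac{1}{p} - \frac{4}{N}$)
$X{\left(Q \right)} = \frac{2 Q}{\frac{1}{5} + Q - \frac{4}{Q}}$ ($X{\left(Q \right)} = \frac{Q + Q}{Q + \left(\frac{1}{5} - \frac{4}{Q}\right)} = \frac{2 Q}{Q + \left(\frac{1}{5} - \frac{4}{Q}\right)} = \frac{2 Q}{\frac{1}{5} + Q - \frac{4}{Q}}$)
$\frac{X{\left(-10 \right)} 125 - 16}{49434 - 15924} = \frac{\frac{10 \left(-10\right)^{2}}{-20 - 10 + 5 \left(-10\right)^{2}} \cdot 125 - 16}{49434 - 15924} = \frac{10 \cdot 100 \frac{1}{-20 - 10 + 5 \cdot 100} \cdot 125 - 16}{33510} = \left(10 \cdot 100 \frac{1}{-20 - 10 + 500} \cdot 125 - 16\right) \frac{1}{33510} = \left(10 \cdot 100 \cdot \frac{1}{470} \cdot 125 - 16\right) \frac{1}{33510} = \left(\frac{100}{47} \cdot 125 - 16\right) \frac{1}{33510} = \left(\frac{12500}{47} - 16\right) \frac{1}{33510} = \frac{11748}{47} \cdot \frac{1}{33510} = \frac{1958}{262495}$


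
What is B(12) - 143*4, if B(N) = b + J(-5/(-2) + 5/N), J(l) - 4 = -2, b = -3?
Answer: -573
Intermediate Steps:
J(l) = 2 (J(l) = 4 - 2 = 2)
B(N) = -1 (B(N) = -3 + 2 = -1)
B(12) - 143*4 = -1 - 143*4 = -1 - 572 = -573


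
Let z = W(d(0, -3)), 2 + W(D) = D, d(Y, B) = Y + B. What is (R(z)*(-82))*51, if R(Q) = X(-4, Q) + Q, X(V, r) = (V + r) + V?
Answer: 75276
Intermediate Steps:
d(Y, B) = B + Y
X(V, r) = r + 2*V
W(D) = -2 + D
z = -5 (z = -2 + (-3 + 0) = -2 - 3 = -5)
R(Q) = -8 + 2*Q (R(Q) = (Q + 2*(-4)) + Q = (Q - 8) + Q = (-8 + Q) + Q = -8 + 2*Q)
(R(z)*(-82))*51 = ((-8 + 2*(-5))*(-82))*51 = ((-8 - 10)*(-82))*51 = -18*(-82)*51 = 1476*51 = 75276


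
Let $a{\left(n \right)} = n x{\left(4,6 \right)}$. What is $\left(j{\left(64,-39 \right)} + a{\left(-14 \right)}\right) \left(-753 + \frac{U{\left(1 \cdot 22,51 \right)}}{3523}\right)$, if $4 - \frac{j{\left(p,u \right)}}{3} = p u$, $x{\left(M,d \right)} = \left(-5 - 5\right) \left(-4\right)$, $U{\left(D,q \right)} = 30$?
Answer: $- \frac{18410355660}{3523} \approx -5.2258 \cdot 10^{6}$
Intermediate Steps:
$x{\left(M,d \right)} = 40$ ($x{\left(M,d \right)} = \left(-10\right) \left(-4\right) = 40$)
$a{\left(n \right)} = 40 n$ ($a{\left(n \right)} = n 40 = 40 n$)
$j{\left(p,u \right)} = 12 - 3 p u$
$\left(j{\left(64,-39 \right)} + a{\left(-14 \right)}\right) \left(-753 + \frac{U{\left(1 \cdot 22,51 \right)}}{3523}\right) = \left(\left(12 - 192 \left(-39\right)\right) + 40 \left(-14\right)\right) \left(-753 + \frac{30}{3523}\right) = \left(\left(12 + 7488\right) - 560\right) \left(-753 + 30 \cdot \frac{1}{3523}\right) = \left(7500 - 560\right) \left(-753 + \frac{30}{3523}\right) = 6940 \left(- \frac{2652789}{3523}\right) = - \frac{18410355660}{3523}$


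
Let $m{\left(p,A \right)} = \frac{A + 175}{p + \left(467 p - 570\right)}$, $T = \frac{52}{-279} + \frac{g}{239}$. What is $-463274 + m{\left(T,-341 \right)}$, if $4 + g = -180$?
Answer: $- \frac{1746277835599}{3769429} \approx -4.6327 \cdot 10^{5}$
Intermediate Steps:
$g = -184$ ($g = -4 - 180 = -184$)
$T = - \frac{63764}{66681}$ ($T = \frac{52}{-279} - \frac{184}{239} = 52 \left(- \frac{1}{279}\right) - \frac{184}{239} = - \frac{52}{279} - \frac{184}{239} = - \frac{63764}{66681} \approx -0.95625$)
$m{\left(p,A \right)} = \frac{175 + A}{-570 + 468 p}$ ($m{\left(p,A \right)} = \frac{175 + A}{p + \left(-570 + 467 p\right)} = \frac{175 + A}{-570 + 468 p}$)
$-463274 + m{\left(T,-341 \right)} = -463274 + \frac{175 - 341}{6 \left(-95 + 78 \left(- \frac{63764}{66681}\right)\right)} = -463274 + \frac{1}{6} \frac{1}{-95 - \frac{1657864}{22227}} \left(-166\right) = -463274 + \frac{1}{6} \frac{1}{- \frac{3769429}{22227}} \left(-166\right) = -463274 + \frac{1}{6} \left(- \frac{22227}{3769429}\right) \left(-166\right) = -463274 + \frac{614947}{3769429} = - \frac{1746277835599}{3769429}$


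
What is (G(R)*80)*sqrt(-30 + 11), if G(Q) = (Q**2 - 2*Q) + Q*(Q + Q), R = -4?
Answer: 4480*I*sqrt(19) ≈ 19528.0*I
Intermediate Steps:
G(Q) = -2*Q + 3*Q**2 (G(Q) = (Q**2 - 2*Q) + Q*(2*Q) = (Q**2 - 2*Q) + 2*Q**2 = -2*Q + 3*Q**2)
(G(R)*80)*sqrt(-30 + 11) = (-4*(-2 + 3*(-4))*80)*sqrt(-30 + 11) = (-4*(-2 - 12)*80)*sqrt(-19) = (-4*(-14)*80)*(I*sqrt(19)) = (56*80)*(I*sqrt(19)) = 4480*(I*sqrt(19)) = 4480*I*sqrt(19)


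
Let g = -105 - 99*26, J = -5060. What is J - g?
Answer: -2381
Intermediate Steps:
g = -2679 (g = -105 - 2574 = -2679)
J - g = -5060 - 1*(-2679) = -5060 + 2679 = -2381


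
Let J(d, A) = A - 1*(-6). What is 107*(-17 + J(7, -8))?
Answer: -2033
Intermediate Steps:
J(d, A) = 6 + A (J(d, A) = A + 6 = 6 + A)
107*(-17 + J(7, -8)) = 107*(-17 + (6 - 8)) = 107*(-17 - 2) = 107*(-19) = -2033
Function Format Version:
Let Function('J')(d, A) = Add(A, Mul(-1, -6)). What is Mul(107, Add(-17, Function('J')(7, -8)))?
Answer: -2033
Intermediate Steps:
Function('J')(d, A) = Add(6, A) (Function('J')(d, A) = Add(A, 6) = Add(6, A))
Mul(107, Add(-17, Function('J')(7, -8))) = Mul(107, Add(-17, Add(6, -8))) = Mul(107, Add(-17, -2)) = Mul(107, -19) = -2033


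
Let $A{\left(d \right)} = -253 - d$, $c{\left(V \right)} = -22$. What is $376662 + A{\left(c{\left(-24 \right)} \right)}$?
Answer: $376431$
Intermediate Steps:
$376662 + A{\left(c{\left(-24 \right)} \right)} = 376662 - 231 = 376431$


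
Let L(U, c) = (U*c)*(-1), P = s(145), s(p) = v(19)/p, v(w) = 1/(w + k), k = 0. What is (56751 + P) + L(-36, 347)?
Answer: 190764466/2755 ≈ 69243.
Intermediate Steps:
v(w) = 1/w (v(w) = 1/(w + 0) = 1/w)
s(p) = 1/(19*p)
P = 1/2755 (P = (1/19)/145 = (1/19)*(1/145) = 1/2755 ≈ 0.00036298)
L(U, c) = -U*c
(56751 + P) + L(-36, 347) = (56751 + 1/2755) - 1*(-36)*347 = 156349006/2755 + 12492 = 190764466/2755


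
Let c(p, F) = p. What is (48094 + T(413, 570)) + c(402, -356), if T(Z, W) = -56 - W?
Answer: 47870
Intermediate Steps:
(48094 + T(413, 570)) + c(402, -356) = (48094 + (-56 - 1*570)) + 402 = (48094 + (-56 - 570)) + 402 = (48094 - 626) + 402 = 47468 + 402 = 47870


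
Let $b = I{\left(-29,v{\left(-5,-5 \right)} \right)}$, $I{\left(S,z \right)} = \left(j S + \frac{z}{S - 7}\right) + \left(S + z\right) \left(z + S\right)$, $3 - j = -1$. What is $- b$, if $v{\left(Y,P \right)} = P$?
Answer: $- \frac{37445}{36} \approx -1040.1$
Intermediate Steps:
$j = 4$ ($j = 3 - -1 = 3 + 1 = 4$)
$I{\left(S,z \right)} = \left(S + z\right)^{2} + 4 S + \frac{z}{-7 + S}$ ($I{\left(S,z \right)} = \left(4 S + \frac{z}{S - 7}\right) + \left(S + z\right) \left(z + S\right) = \left(4 S + \frac{z}{-7 + S}\right) + \left(S + z\right) \left(S + z\right) = \left(4 S + \frac{z}{-7 + S}\right) + \left(S + z\right)^{2} = \left(S + z\right)^{2} + 4 S + \frac{z}{-7 + S}$)
$b = \frac{37445}{36}$ ($b = \frac{-5 - -812 - 7 \left(-29 - 5\right)^{2} + 4 \left(-29\right)^{2} - 29 \left(-29 - 5\right)^{2}}{-7 - 29} = \frac{-5 + 812 - 7 \left(-34\right)^{2} + 4 \cdot 841 - 29 \left(-34\right)^{2}}{-36} = - \frac{-5 + 812 - 8092 + 3364 - 33524}{36} = \left(- \frac{1}{36}\right) \left(-37445\right) = \frac{37445}{36} \approx 1040.1$)
$- b = \left(-1\right) \frac{37445}{36} = - \frac{37445}{36}$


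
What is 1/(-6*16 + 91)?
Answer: -1/5 ≈ -0.20000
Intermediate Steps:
1/(-6*16 + 91) = 1/(-96 + 91) = 1/(-5) = -1/5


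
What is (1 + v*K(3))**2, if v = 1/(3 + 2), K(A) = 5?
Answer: 4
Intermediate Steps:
v = 1/5 ≈ 0.20000
(1 + v*K(3))**2 = (1 + (1/5)*5)**2 = (1 + 1)**2 = 2**2 = 4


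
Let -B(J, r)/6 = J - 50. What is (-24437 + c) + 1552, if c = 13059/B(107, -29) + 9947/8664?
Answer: -198596521/8664 ≈ -22922.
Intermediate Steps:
B(J, r) = 300 - 6*J (B(J, r) = -6*(J - 50) = -6*(-50 + J) = 300 - 6*J)
c = -320881/8664 (c = 13059/(300 - 6*107) + 9947/8664 = 13059/(300 - 642) + 9947*(1/8664) = 13059/(-342) + 9947/8664 = 13059*(-1/342) + 9947/8664 = -1451/38 + 9947/8664 = -320881/8664 ≈ -37.036)
(-24437 + c) + 1552 = (-24437 - 320881/8664) + 1552 = -212043049/8664 + 1552 = -198596521/8664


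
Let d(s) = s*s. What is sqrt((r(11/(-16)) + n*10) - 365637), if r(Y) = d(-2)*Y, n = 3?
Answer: I*sqrt(1462439)/2 ≈ 604.66*I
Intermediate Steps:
d(s) = s**2
r(Y) = 4*Y (r(Y) = (-2)**2*Y = 4*Y)
sqrt((r(11/(-16)) + n*10) - 365637) = sqrt((4*(11/(-16)) + 3*10) - 365637) = sqrt((4*(11*(-1/16)) + 30) - 365637) = sqrt((4*(-11/16) + 30) - 365637) = sqrt((-11/4 + 30) - 365637) = sqrt(109/4 - 365637) = sqrt(-1462439/4) = I*sqrt(1462439)/2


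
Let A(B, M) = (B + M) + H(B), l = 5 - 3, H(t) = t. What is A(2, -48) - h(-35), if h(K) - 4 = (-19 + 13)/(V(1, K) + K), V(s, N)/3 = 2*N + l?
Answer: -11478/239 ≈ -48.025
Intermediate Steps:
l = 2
V(s, N) = 6 + 6*N (V(s, N) = 3*(2*N + 2) = 3*(2 + 2*N) = 6 + 6*N)
A(B, M) = M + 2*B (A(B, M) = (B + M) + B = M + 2*B)
h(K) = 4 - 6/(6 + 7*K) (h(K) = 4 + (-19 + 13)/((6 + 6*K) + K) = 4 - 6/(6 + 7*K))
A(2, -48) - h(-35) = (-48 + 2*2) - 2*(9 + 14*(-35))/(6 + 7*(-35)) = (-48 + 4) - 2*(9 - 490)/(6 - 245) = -44 - 2*(-481)/(-239) = -44 - 2*(-1)*(-481)/239 = -44 - 1*962/239 = -44 - 962/239 = -11478/239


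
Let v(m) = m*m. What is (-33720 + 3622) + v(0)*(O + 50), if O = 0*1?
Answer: -30098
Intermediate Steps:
v(m) = m**2
O = 0
(-33720 + 3622) + v(0)*(O + 50) = (-33720 + 3622) + 0**2*(0 + 50) = -30098 + 0*50 = -30098 + 0 = -30098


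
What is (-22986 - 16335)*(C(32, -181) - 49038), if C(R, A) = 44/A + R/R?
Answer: 349003011861/181 ≈ 1.9282e+9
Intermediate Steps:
C(R, A) = 1 + 44/A (C(R, A) = 44/A + 1 = 1 + 44/A)
(-22986 - 16335)*(C(32, -181) - 49038) = (-22986 - 16335)*((44 - 181)/(-181) - 49038) = -39321*(-1/181*(-137) - 49038) = -39321*(137/181 - 49038) = -39321*(-8875741/181) = 349003011861/181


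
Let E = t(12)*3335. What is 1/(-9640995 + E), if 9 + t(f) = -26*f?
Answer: -1/10711530 ≈ -9.3357e-8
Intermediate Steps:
t(f) = -9 - 26*f
E = -1070535 (E = (-9 - 26*12)*3335 = (-9 - 312)*3335 = -321*3335 = -1070535)
1/(-9640995 + E) = 1/(-9640995 - 1070535) = 1/(-10711530) = -1/10711530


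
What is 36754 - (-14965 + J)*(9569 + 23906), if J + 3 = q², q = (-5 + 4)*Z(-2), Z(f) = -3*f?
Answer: 499885454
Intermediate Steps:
q = -6 (q = (-5 + 4)*(-3*(-2)) = -1*6 = -6)
J = 33 (J = -3 + (-6)² = -3 + 36 = 33)
36754 - (-14965 + J)*(9569 + 23906) = 36754 - (-14965 + 33)*(9569 + 23906) = 36754 - (-14932)*33475 = 36754 - 1*(-499848700) = 36754 + 499848700 = 499885454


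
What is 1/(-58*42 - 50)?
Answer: -1/2486 ≈ -0.00040225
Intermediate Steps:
1/(-58*42 - 50) = 1/(-2436 - 50) = 1/(-2486) = -1/2486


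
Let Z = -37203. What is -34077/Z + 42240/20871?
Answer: 253630643/86273757 ≈ 2.9398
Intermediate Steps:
-34077/Z + 42240/20871 = -34077/(-37203) + 42240/20871 = -34077*(-1/37203) + 42240*(1/20871) = 11359/12401 + 14080/6957 = 253630643/86273757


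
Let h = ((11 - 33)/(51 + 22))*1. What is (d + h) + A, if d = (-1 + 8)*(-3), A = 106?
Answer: 6183/73 ≈ 84.699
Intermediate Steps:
d = -21 (d = 7*(-3) = -21)
h = -22/73 (h = -22/73*1 = -22/73 ≈ -0.30137)
(d + h) + A = (-21 - 22/73) + 106 = -1555/73 + 106 = 6183/73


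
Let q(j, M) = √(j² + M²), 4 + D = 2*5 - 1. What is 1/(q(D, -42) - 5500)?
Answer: -5500/30248211 - √1789/30248211 ≈ -0.00018323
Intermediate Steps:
D = 5 (D = -4 + (2*5 - 1) = -4 + (10 - 1) = -4 + 9 = 5)
q(j, M) = √(M² + j²)
1/(q(D, -42) - 5500) = 1/(√((-42)² + 5²) - 5500) = 1/(√(1764 + 25) - 5500) = 1/(√1789 - 5500) = 1/(-5500 + √1789)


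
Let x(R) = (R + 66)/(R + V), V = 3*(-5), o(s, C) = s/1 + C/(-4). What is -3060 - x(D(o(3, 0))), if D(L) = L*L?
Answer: -6095/2 ≈ -3047.5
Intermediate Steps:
o(s, C) = s - C/4 (o(s, C) = s*1 + C*(-¼) = s - C/4)
D(L) = L²
V = -15
x(R) = (66 + R)/(-15 + R) (x(R) = (R + 66)/(R - 15) = (66 + R)/(-15 + R))
-3060 - x(D(o(3, 0))) = -3060 - (66 + (3 - ¼*0)²)/(-15 + (3 - ¼*0)²) = -3060 - (66 + (3 + 0)²)/(-15 + (3 + 0)²) = -3060 - (66 + 3²)/(-15 + 3²) = -3060 - (66 + 9)/(-15 + 9) = -3060 - 75/(-6) = -3060 - (-1)*75/6 = -3060 - 1*(-25/2) = -3060 + 25/2 = -6095/2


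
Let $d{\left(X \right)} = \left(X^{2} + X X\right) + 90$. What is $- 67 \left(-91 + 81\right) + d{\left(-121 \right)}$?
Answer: $30042$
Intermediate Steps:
$d{\left(X \right)} = 90 + 2 X^{2}$ ($d{\left(X \right)} = \left(X^{2} + X^{2}\right) + 90 = 2 X^{2} + 90 = 90 + 2 X^{2}$)
$- 67 \left(-91 + 81\right) + d{\left(-121 \right)} = - 67 \left(-91 + 81\right) + \left(90 + 2 \left(-121\right)^{2}\right) = \left(-67\right) \left(-10\right) + \left(90 + 2 \cdot 14641\right) = 670 + \left(90 + 29282\right) = 670 + 29372 = 30042$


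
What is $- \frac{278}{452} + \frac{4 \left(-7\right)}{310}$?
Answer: $- \frac{24709}{35030} \approx -0.70537$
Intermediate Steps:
$- \frac{278}{452} + \frac{4 \left(-7\right)}{310} = \left(-278\right) \frac{1}{452} - \frac{14}{155} = - \frac{139}{226} - \frac{14}{155} = - \frac{24709}{35030}$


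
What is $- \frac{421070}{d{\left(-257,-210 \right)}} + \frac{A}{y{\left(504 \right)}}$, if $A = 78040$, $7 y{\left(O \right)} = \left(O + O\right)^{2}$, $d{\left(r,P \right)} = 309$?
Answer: $- \frac{2545626595}{1868832} \approx -1362.1$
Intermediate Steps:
$y{\left(O \right)} = \frac{4 O^{2}}{7}$ ($y{\left(O \right)} = \frac{\left(O + O\right)^{2}}{7} = \frac{\left(2 O\right)^{2}}{7} = \frac{4 O^{2}}{7}$)
$- \frac{421070}{d{\left(-257,-210 \right)}} + \frac{A}{y{\left(504 \right)}} = - \frac{421070}{309} + \frac{78040}{\frac{4}{7} \cdot 504^{2}} = \left(-421070\right) \frac{1}{309} + \frac{78040}{\frac{4}{7} \cdot 254016} = - \frac{421070}{309} + \frac{78040}{145152} = - \frac{421070}{309} + 78040 \cdot \frac{1}{145152} = - \frac{421070}{309} + \frac{9755}{18144} = - \frac{2545626595}{1868832}$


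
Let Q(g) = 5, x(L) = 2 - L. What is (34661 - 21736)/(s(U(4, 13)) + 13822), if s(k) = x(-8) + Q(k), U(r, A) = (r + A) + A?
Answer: 12925/13837 ≈ 0.93409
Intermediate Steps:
U(r, A) = r + 2*A (U(r, A) = (A + r) + A = r + 2*A)
s(k) = 15 (s(k) = (2 - 1*(-8)) + 5 = (2 + 8) + 5 = 10 + 5 = 15)
(34661 - 21736)/(s(U(4, 13)) + 13822) = (34661 - 21736)/(15 + 13822) = 12925/13837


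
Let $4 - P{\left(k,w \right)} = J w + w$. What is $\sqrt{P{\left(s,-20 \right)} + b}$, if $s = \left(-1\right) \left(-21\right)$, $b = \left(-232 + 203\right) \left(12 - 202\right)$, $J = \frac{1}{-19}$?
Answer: $\frac{\sqrt{1997394}}{19} \approx 74.384$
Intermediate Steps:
$J = - \frac{1}{19} \approx -0.052632$
$b = 5510$ ($b = \left(-29\right) \left(-190\right) = 5510$)
$s = 21$
$P{\left(k,w \right)} = 4 - \frac{18 w}{19}$ ($P{\left(k,w \right)} = 4 - \left(- \frac{w}{19} + w\right) = 4 - \frac{18 w}{19}$)
$\sqrt{P{\left(s,-20 \right)} + b} = \sqrt{\left(4 - - \frac{360}{19}\right) + 5510} = \sqrt{\left(4 + \frac{360}{19}\right) + 5510} = \sqrt{\frac{436}{19} + 5510} = \sqrt{\frac{105126}{19}} = \frac{\sqrt{1997394}}{19}$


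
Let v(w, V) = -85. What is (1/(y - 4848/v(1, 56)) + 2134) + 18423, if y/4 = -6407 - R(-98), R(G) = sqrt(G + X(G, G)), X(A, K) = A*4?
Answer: 24279348445296537/1181074499756 + 50575*I*sqrt(10)/1181074499756 ≈ 20557.0 + 1.3541e-7*I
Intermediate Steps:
X(A, K) = 4*A
R(G) = sqrt(5)*sqrt(G) (R(G) = sqrt(G + 4*G) = sqrt(5*G) = sqrt(5)*sqrt(G))
y = -25628 - 28*I*sqrt(10) (y = 4*(-6407 - sqrt(5)*sqrt(-98)) = 4*(-6407 - sqrt(5)*7*I*sqrt(2)) = 4*(-6407 - 7*I*sqrt(10)) = -25628 - 28*I*sqrt(10) ≈ -25628.0 - 88.544*I)
(1/(y - 4848/v(1, 56)) + 2134) + 18423 = (1/((-25628 - 28*I*sqrt(10)) - 4848/(-85)) + 2134) + 18423 = (1/((-25628 - 28*I*sqrt(10)) - 4848*(-1/85)) + 2134) + 18423 = (1/((-25628 - 28*I*sqrt(10)) + 4848/85) + 2134) + 18423 = (1/(-2173532/85 - 28*I*sqrt(10)) + 2134) + 18423 = (2134 + 1/(-2173532/85 - 28*I*sqrt(10))) + 18423 = 20557 + 1/(-2173532/85 - 28*I*sqrt(10))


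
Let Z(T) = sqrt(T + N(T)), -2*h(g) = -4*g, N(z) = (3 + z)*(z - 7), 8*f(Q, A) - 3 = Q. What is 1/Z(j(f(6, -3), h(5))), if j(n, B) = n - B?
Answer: 8*sqrt(5401)/5401 ≈ 0.10886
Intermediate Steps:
f(Q, A) = 3/8 + Q/8
N(z) = (-7 + z)*(3 + z) (N(z) = (3 + z)*(-7 + z) = (-7 + z)*(3 + z))
h(g) = 2*g (h(g) = -(-2)*g = 2*g)
Z(T) = sqrt(-21 + T**2 - 3*T) (Z(T) = sqrt(T + (-21 + T**2 - 4*T)) = sqrt(-21 + T**2 - 3*T))
1/Z(j(f(6, -3), h(5))) = 1/(sqrt(-21 + ((3/8 + (1/8)*6) - 2*5)**2 - 3*((3/8 + (1/8)*6) - 2*5))) = 1/(sqrt(-21 + ((3/8 + 3/4) - 1*10)**2 - 3*((3/8 + 3/4) - 1*10))) = 1/(sqrt(-21 + (9/8 - 10)**2 - 3*(9/8 - 10))) = 1/(sqrt(-21 + (-71/8)**2 - 3*(-71/8))) = 1/(sqrt(-21 + 5041/64 + 213/8)) = 1/(sqrt(5401/64)) = 1/(sqrt(5401)/8) = 8*sqrt(5401)/5401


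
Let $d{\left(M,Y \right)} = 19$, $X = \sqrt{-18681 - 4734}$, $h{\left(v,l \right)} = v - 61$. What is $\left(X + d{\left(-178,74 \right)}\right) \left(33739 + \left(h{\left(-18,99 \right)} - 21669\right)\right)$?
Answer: $227829 + 11991 i \sqrt{23415} \approx 2.2783 \cdot 10^{5} + 1.8349 \cdot 10^{6} i$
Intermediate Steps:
$h{\left(v,l \right)} = -61 + v$
$X = i \sqrt{23415}$ ($X = \sqrt{-23415} = i \sqrt{23415} \approx 153.02 i$)
$\left(X + d{\left(-178,74 \right)}\right) \left(33739 + \left(h{\left(-18,99 \right)} - 21669\right)\right) = \left(i \sqrt{23415} + 19\right) \left(33739 - 21748\right) = \left(19 + i \sqrt{23415}\right) \left(33739 - 21748\right) = \left(19 + i \sqrt{23415}\right) 11991 = 227829 + 11991 i \sqrt{23415}$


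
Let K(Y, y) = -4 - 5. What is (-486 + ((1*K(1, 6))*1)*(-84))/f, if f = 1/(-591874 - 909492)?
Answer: -405368820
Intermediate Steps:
K(Y, y) = -9
f = -1/1501366 (f = 1/(-1501366) = -1/1501366 ≈ -6.6606e-7)
(-486 + ((1*K(1, 6))*1)*(-84))/f = (-486 + ((1*(-9))*1)*(-84))/(-1/1501366) = (-486 - 9*1*(-84))*(-1501366) = (-486 - 9*(-84))*(-1501366) = (-486 + 756)*(-1501366) = 270*(-1501366) = -405368820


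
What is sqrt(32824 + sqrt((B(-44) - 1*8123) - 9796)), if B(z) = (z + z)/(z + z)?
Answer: sqrt(32824 + 17*I*sqrt(62)) ≈ 181.17 + 0.3694*I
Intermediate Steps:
B(z) = 1 (B(z) = (2*z)/((2*z)) = (2*z)*(1/(2*z)) = 1)
sqrt(32824 + sqrt((B(-44) - 1*8123) - 9796)) = sqrt(32824 + sqrt((1 - 1*8123) - 9796)) = sqrt(32824 + sqrt((1 - 8123) - 9796)) = sqrt(32824 + sqrt(-8122 - 9796)) = sqrt(32824 + sqrt(-17918)) = sqrt(32824 + 17*I*sqrt(62))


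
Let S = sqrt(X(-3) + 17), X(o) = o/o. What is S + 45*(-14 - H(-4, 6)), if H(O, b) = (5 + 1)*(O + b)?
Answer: -1170 + 3*sqrt(2) ≈ -1165.8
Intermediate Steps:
H(O, b) = 6*O + 6*b (H(O, b) = 6*(O + b) = 6*O + 6*b)
X(o) = 1
S = 3*sqrt(2) (S = sqrt(1 + 17) = sqrt(18) = 3*sqrt(2) ≈ 4.2426)
S + 45*(-14 - H(-4, 6)) = 3*sqrt(2) + 45*(-14 - (6*(-4) + 6*6)) = 3*sqrt(2) + 45*(-14 - (-24 + 36)) = 3*sqrt(2) + 45*(-14 - 1*12) = 3*sqrt(2) + 45*(-14 - 12) = 3*sqrt(2) + 45*(-26) = 3*sqrt(2) - 1170 = -1170 + 3*sqrt(2)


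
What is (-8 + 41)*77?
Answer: 2541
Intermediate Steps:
(-8 + 41)*77 = 33*77 = 2541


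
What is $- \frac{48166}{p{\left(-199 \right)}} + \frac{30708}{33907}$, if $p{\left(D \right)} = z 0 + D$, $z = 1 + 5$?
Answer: $\frac{1639275454}{6747493} \approx 242.95$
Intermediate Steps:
$z = 6$
$p{\left(D \right)} = D$ ($p{\left(D \right)} = 6 \cdot 0 + D = 0 + D = D$)
$- \frac{48166}{p{\left(-199 \right)}} + \frac{30708}{33907} = - \frac{48166}{-199} + \frac{30708}{33907} = \left(-48166\right) \left(- \frac{1}{199}\right) + 30708 \cdot \frac{1}{33907} = \frac{48166}{199} + \frac{30708}{33907} = \frac{1639275454}{6747493}$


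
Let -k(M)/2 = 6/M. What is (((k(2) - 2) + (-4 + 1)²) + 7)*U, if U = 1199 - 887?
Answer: 2496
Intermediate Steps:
k(M) = -12/M
U = 312
(((k(2) - 2) + (-4 + 1)²) + 7)*U = (((-12/2 - 2) + (-4 + 1)²) + 7)*312 = (((-12*½ - 2) + (-3)²) + 7)*312 = (((-6 - 2) + 9) + 7)*312 = ((-8 + 9) + 7)*312 = (1 + 7)*312 = 8*312 = 2496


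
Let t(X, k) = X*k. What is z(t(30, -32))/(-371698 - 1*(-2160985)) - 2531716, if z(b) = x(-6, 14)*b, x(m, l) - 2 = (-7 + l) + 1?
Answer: -1509988845364/596429 ≈ -2.5317e+6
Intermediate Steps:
x(m, l) = -4 + l (x(m, l) = 2 + ((-7 + l) + 1) = 2 + (-6 + l) = -4 + l)
z(b) = 10*b (z(b) = (-4 + 14)*b = 10*b)
z(t(30, -32))/(-371698 - 1*(-2160985)) - 2531716 = (10*(30*(-32)))/(-371698 - 1*(-2160985)) - 2531716 = (10*(-960))/(-371698 + 2160985) - 2531716 = -9600/1789287 - 2531716 = -9600*1/1789287 - 2531716 = -3200/596429 - 2531716 = -1509988845364/596429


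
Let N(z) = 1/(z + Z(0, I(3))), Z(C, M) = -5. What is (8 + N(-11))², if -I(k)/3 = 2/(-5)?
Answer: 16129/256 ≈ 63.004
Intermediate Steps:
I(k) = 6/5 (I(k) = -6/(-5) = -6*(-1)/5 = -3*(-⅖) = 6/5)
N(z) = 1/(-5 + z) (N(z) = 1/(z - 5) = 1/(-5 + z))
(8 + N(-11))² = (8 + 1/(-5 - 11))² = (8 + 1/(-16))² = (8 - 1/16)² = (127/16)² = 16129/256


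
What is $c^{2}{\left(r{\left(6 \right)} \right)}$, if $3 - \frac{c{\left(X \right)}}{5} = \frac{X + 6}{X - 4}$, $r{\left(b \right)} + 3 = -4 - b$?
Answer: $\frac{48400}{289} \approx 167.47$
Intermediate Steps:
$r{\left(b \right)} = -7 - b$ ($r{\left(b \right)} = -3 - \left(4 + b\right) = -7 - b$)
$c{\left(X \right)} = 15 - \frac{5 \left(6 + X\right)}{-4 + X}$ ($c{\left(X \right)} = 15 - 5 \frac{X + 6}{X - 4} = 15 - 5 \frac{6 + X}{-4 + X} = 15 - \frac{5 \left(6 + X\right)}{-4 + X}$)
$c^{2}{\left(r{\left(6 \right)} \right)} = \left(\frac{10 \left(-9 - 13\right)}{-4 - 13}\right)^{2} = \left(10 \frac{1}{-17} \left(-22\right)\right)^{2} = \left(10 \left(- \frac{1}{17}\right) \left(-22\right)\right)^{2} = \left(\frac{220}{17}\right)^{2} = \frac{48400}{289}$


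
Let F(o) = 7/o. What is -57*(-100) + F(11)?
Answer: 62707/11 ≈ 5700.6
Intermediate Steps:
-57*(-100) + F(11) = -57*(-100) + 7/11 = 5700 + 7*(1/11) = 5700 + 7/11 = 62707/11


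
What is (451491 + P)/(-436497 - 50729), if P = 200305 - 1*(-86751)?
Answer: -738547/487226 ≈ -1.5158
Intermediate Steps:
P = 287056 (P = 200305 + 86751 = 287056)
(451491 + P)/(-436497 - 50729) = (451491 + 287056)/(-436497 - 50729) = 738547/(-487226) = 738547*(-1/487226) = -738547/487226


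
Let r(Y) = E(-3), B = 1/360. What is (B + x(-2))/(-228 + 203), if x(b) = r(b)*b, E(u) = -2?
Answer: -1441/9000 ≈ -0.16011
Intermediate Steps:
B = 1/360 ≈ 0.0027778
r(Y) = -2
x(b) = -2*b
(B + x(-2))/(-228 + 203) = (1/360 - 2*(-2))/(-228 + 203) = (1/360 + 4)/(-25) = -1/25*1441/360 = -1441/9000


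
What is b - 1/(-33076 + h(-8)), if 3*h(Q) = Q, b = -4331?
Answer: -429791113/99236 ≈ -4331.0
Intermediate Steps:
h(Q) = Q/3
b - 1/(-33076 + h(-8)) = -4331 - 1/(-33076 + (1/3)*(-8)) = -4331 - 1/(-33076 - 8/3) = -4331 - 1/(-99236/3) = -4331 - 1*(-3/99236) = -4331 + 3/99236 = -429791113/99236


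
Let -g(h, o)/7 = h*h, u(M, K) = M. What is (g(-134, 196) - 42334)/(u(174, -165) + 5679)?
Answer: -168026/5853 ≈ -28.708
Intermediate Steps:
g(h, o) = -7*h² (g(h, o) = -7*h*h = -7*h²)
(g(-134, 196) - 42334)/(u(174, -165) + 5679) = (-7*(-134)² - 42334)/(174 + 5679) = (-7*17956 - 42334)/5853 = (-125692 - 42334)*(1/5853) = -168026*1/5853 = -168026/5853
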